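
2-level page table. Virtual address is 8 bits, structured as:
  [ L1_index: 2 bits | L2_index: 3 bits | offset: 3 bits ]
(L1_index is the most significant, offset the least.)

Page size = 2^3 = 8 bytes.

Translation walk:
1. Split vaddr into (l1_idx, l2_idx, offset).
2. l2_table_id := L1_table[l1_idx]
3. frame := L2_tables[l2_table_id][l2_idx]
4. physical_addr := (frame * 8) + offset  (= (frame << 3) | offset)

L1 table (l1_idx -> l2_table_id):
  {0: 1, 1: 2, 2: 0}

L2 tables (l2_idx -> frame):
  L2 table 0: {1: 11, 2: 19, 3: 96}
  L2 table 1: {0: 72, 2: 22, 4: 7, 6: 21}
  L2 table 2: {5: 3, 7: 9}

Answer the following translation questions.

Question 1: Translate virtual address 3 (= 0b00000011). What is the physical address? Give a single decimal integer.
Answer: 579

Derivation:
vaddr = 3 = 0b00000011
Split: l1_idx=0, l2_idx=0, offset=3
L1[0] = 1
L2[1][0] = 72
paddr = 72 * 8 + 3 = 579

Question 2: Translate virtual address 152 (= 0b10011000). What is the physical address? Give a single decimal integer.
vaddr = 152 = 0b10011000
Split: l1_idx=2, l2_idx=3, offset=0
L1[2] = 0
L2[0][3] = 96
paddr = 96 * 8 + 0 = 768

Answer: 768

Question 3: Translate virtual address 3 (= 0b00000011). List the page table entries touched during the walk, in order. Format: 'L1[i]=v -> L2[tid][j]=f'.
Answer: L1[0]=1 -> L2[1][0]=72

Derivation:
vaddr = 3 = 0b00000011
Split: l1_idx=0, l2_idx=0, offset=3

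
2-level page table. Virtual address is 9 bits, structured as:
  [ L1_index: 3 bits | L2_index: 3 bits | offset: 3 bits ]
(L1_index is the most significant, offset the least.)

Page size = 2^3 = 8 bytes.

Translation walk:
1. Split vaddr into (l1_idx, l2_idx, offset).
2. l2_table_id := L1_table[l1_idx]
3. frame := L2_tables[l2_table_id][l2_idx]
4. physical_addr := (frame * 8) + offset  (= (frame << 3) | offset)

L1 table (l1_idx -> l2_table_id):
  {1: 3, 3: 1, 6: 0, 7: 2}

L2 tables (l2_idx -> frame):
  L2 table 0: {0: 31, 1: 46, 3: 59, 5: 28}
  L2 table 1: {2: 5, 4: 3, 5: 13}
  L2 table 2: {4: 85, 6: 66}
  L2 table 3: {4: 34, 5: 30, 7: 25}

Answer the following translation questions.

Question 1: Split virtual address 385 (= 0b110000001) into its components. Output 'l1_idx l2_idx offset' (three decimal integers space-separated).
Answer: 6 0 1

Derivation:
vaddr = 385 = 0b110000001
  top 3 bits -> l1_idx = 6
  next 3 bits -> l2_idx = 0
  bottom 3 bits -> offset = 1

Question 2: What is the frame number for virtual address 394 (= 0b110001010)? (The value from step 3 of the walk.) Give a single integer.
vaddr = 394: l1_idx=6, l2_idx=1
L1[6] = 0; L2[0][1] = 46

Answer: 46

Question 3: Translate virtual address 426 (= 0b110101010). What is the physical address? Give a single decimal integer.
Answer: 226

Derivation:
vaddr = 426 = 0b110101010
Split: l1_idx=6, l2_idx=5, offset=2
L1[6] = 0
L2[0][5] = 28
paddr = 28 * 8 + 2 = 226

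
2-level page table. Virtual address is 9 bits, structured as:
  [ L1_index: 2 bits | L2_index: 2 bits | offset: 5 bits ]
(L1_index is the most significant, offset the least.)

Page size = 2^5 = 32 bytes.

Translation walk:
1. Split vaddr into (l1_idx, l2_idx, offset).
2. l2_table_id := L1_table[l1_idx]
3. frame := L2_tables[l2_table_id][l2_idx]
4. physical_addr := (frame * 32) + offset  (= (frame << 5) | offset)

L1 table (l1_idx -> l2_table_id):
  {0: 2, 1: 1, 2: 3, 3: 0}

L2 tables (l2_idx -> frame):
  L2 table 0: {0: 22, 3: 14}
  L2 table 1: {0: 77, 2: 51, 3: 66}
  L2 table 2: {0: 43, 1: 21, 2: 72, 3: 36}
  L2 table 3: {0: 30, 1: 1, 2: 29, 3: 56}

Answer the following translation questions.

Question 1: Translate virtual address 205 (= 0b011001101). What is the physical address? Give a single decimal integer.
vaddr = 205 = 0b011001101
Split: l1_idx=1, l2_idx=2, offset=13
L1[1] = 1
L2[1][2] = 51
paddr = 51 * 32 + 13 = 1645

Answer: 1645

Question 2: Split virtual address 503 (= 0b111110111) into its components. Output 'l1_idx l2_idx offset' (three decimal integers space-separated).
Answer: 3 3 23

Derivation:
vaddr = 503 = 0b111110111
  top 2 bits -> l1_idx = 3
  next 2 bits -> l2_idx = 3
  bottom 5 bits -> offset = 23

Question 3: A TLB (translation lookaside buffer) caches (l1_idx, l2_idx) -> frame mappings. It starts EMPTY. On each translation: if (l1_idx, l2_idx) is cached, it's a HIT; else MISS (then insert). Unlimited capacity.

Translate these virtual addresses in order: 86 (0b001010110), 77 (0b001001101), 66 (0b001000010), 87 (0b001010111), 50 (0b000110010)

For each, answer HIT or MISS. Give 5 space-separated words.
vaddr=86: (0,2) not in TLB -> MISS, insert
vaddr=77: (0,2) in TLB -> HIT
vaddr=66: (0,2) in TLB -> HIT
vaddr=87: (0,2) in TLB -> HIT
vaddr=50: (0,1) not in TLB -> MISS, insert

Answer: MISS HIT HIT HIT MISS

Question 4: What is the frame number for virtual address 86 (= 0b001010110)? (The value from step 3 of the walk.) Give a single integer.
Answer: 72

Derivation:
vaddr = 86: l1_idx=0, l2_idx=2
L1[0] = 2; L2[2][2] = 72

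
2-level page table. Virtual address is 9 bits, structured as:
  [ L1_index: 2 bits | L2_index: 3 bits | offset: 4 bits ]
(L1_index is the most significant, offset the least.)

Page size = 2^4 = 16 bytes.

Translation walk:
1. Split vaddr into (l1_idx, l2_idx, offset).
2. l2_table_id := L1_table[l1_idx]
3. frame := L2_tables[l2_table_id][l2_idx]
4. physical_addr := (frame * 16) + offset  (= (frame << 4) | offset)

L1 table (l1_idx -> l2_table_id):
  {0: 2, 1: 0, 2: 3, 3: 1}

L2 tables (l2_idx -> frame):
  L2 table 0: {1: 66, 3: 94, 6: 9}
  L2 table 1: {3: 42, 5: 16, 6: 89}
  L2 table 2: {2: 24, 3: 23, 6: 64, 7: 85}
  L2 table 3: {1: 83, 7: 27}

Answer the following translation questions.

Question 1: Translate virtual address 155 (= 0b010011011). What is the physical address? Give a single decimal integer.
Answer: 1067

Derivation:
vaddr = 155 = 0b010011011
Split: l1_idx=1, l2_idx=1, offset=11
L1[1] = 0
L2[0][1] = 66
paddr = 66 * 16 + 11 = 1067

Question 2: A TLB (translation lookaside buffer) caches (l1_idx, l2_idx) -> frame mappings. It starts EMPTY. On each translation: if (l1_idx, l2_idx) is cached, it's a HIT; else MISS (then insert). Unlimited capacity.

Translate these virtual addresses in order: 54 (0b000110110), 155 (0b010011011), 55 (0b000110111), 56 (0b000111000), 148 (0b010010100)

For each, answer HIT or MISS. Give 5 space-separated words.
vaddr=54: (0,3) not in TLB -> MISS, insert
vaddr=155: (1,1) not in TLB -> MISS, insert
vaddr=55: (0,3) in TLB -> HIT
vaddr=56: (0,3) in TLB -> HIT
vaddr=148: (1,1) in TLB -> HIT

Answer: MISS MISS HIT HIT HIT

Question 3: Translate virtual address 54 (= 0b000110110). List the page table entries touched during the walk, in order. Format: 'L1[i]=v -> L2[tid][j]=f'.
vaddr = 54 = 0b000110110
Split: l1_idx=0, l2_idx=3, offset=6

Answer: L1[0]=2 -> L2[2][3]=23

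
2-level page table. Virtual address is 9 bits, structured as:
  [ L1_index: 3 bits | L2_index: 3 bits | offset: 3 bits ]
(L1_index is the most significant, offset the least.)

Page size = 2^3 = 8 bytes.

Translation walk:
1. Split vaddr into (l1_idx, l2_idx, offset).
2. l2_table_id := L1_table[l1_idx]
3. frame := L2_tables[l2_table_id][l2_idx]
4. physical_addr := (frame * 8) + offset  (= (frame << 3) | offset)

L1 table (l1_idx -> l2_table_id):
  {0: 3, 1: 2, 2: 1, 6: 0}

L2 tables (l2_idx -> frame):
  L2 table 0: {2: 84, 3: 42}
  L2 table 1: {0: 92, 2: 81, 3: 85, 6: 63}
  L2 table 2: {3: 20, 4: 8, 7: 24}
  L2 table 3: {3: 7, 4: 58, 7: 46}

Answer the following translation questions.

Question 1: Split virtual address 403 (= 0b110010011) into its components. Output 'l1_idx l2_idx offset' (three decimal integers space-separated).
Answer: 6 2 3

Derivation:
vaddr = 403 = 0b110010011
  top 3 bits -> l1_idx = 6
  next 3 bits -> l2_idx = 2
  bottom 3 bits -> offset = 3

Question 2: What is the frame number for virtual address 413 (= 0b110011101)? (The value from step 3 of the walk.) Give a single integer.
Answer: 42

Derivation:
vaddr = 413: l1_idx=6, l2_idx=3
L1[6] = 0; L2[0][3] = 42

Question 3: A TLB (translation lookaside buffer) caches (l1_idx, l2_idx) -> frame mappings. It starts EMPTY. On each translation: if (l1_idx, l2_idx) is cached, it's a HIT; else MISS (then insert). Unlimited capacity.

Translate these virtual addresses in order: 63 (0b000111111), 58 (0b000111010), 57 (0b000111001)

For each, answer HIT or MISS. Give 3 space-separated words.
Answer: MISS HIT HIT

Derivation:
vaddr=63: (0,7) not in TLB -> MISS, insert
vaddr=58: (0,7) in TLB -> HIT
vaddr=57: (0,7) in TLB -> HIT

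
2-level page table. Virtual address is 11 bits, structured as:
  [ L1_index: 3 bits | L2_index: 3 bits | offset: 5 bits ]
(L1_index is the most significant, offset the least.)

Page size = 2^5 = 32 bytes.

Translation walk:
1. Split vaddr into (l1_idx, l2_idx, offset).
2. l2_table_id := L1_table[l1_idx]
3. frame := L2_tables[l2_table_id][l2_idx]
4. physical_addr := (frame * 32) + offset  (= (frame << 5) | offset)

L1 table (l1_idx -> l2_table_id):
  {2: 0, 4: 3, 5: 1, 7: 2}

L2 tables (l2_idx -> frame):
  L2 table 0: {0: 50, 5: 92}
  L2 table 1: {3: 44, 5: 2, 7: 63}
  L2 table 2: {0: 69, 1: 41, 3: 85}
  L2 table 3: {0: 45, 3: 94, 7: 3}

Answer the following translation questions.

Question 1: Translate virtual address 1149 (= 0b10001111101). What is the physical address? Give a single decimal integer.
vaddr = 1149 = 0b10001111101
Split: l1_idx=4, l2_idx=3, offset=29
L1[4] = 3
L2[3][3] = 94
paddr = 94 * 32 + 29 = 3037

Answer: 3037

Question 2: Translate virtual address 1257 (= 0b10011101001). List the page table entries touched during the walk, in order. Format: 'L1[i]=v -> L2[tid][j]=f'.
vaddr = 1257 = 0b10011101001
Split: l1_idx=4, l2_idx=7, offset=9

Answer: L1[4]=3 -> L2[3][7]=3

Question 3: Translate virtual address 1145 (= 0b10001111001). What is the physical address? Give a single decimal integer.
vaddr = 1145 = 0b10001111001
Split: l1_idx=4, l2_idx=3, offset=25
L1[4] = 3
L2[3][3] = 94
paddr = 94 * 32 + 25 = 3033

Answer: 3033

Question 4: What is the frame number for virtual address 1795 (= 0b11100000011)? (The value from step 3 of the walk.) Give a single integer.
vaddr = 1795: l1_idx=7, l2_idx=0
L1[7] = 2; L2[2][0] = 69

Answer: 69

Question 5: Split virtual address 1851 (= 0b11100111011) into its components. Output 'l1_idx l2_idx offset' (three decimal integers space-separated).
vaddr = 1851 = 0b11100111011
  top 3 bits -> l1_idx = 7
  next 3 bits -> l2_idx = 1
  bottom 5 bits -> offset = 27

Answer: 7 1 27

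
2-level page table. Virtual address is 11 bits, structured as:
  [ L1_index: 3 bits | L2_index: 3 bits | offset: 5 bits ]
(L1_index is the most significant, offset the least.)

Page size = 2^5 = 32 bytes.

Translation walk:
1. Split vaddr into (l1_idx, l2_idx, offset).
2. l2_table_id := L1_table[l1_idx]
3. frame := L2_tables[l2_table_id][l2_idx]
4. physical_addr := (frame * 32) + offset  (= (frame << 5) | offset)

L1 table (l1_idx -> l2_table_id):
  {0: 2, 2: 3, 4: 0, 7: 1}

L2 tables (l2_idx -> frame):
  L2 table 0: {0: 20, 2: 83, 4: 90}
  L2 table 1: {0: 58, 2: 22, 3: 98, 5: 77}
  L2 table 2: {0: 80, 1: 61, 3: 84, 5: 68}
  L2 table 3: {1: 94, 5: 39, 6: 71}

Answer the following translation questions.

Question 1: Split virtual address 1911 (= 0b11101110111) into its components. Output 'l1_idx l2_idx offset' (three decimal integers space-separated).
vaddr = 1911 = 0b11101110111
  top 3 bits -> l1_idx = 7
  next 3 bits -> l2_idx = 3
  bottom 5 bits -> offset = 23

Answer: 7 3 23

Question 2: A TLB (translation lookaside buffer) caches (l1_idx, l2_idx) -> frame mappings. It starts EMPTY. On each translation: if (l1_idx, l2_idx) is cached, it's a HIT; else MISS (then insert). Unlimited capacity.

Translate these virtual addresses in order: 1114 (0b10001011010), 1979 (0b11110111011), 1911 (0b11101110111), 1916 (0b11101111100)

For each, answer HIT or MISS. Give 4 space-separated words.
vaddr=1114: (4,2) not in TLB -> MISS, insert
vaddr=1979: (7,5) not in TLB -> MISS, insert
vaddr=1911: (7,3) not in TLB -> MISS, insert
vaddr=1916: (7,3) in TLB -> HIT

Answer: MISS MISS MISS HIT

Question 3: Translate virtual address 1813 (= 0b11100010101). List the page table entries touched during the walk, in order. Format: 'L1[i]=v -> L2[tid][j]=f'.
Answer: L1[7]=1 -> L2[1][0]=58

Derivation:
vaddr = 1813 = 0b11100010101
Split: l1_idx=7, l2_idx=0, offset=21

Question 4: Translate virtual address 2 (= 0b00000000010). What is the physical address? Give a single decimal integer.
Answer: 2562

Derivation:
vaddr = 2 = 0b00000000010
Split: l1_idx=0, l2_idx=0, offset=2
L1[0] = 2
L2[2][0] = 80
paddr = 80 * 32 + 2 = 2562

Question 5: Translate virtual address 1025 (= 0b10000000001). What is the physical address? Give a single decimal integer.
vaddr = 1025 = 0b10000000001
Split: l1_idx=4, l2_idx=0, offset=1
L1[4] = 0
L2[0][0] = 20
paddr = 20 * 32 + 1 = 641

Answer: 641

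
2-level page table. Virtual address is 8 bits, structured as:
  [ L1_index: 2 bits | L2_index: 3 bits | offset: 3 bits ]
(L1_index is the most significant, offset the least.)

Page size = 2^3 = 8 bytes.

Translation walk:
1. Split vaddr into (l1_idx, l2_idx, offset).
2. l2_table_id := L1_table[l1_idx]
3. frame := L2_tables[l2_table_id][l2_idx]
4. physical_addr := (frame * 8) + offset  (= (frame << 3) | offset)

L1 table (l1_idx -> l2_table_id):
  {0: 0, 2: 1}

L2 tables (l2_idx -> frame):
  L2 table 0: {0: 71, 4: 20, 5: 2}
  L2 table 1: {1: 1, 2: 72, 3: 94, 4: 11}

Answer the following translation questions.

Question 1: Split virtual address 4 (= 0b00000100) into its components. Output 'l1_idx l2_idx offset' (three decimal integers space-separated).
Answer: 0 0 4

Derivation:
vaddr = 4 = 0b00000100
  top 2 bits -> l1_idx = 0
  next 3 bits -> l2_idx = 0
  bottom 3 bits -> offset = 4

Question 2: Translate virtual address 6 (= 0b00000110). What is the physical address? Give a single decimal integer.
vaddr = 6 = 0b00000110
Split: l1_idx=0, l2_idx=0, offset=6
L1[0] = 0
L2[0][0] = 71
paddr = 71 * 8 + 6 = 574

Answer: 574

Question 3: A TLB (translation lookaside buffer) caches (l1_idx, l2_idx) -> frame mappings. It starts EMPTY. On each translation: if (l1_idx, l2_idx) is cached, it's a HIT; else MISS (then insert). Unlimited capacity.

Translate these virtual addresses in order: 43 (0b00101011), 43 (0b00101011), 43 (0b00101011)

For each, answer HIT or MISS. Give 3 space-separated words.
Answer: MISS HIT HIT

Derivation:
vaddr=43: (0,5) not in TLB -> MISS, insert
vaddr=43: (0,5) in TLB -> HIT
vaddr=43: (0,5) in TLB -> HIT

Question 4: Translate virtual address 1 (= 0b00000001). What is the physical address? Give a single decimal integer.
Answer: 569

Derivation:
vaddr = 1 = 0b00000001
Split: l1_idx=0, l2_idx=0, offset=1
L1[0] = 0
L2[0][0] = 71
paddr = 71 * 8 + 1 = 569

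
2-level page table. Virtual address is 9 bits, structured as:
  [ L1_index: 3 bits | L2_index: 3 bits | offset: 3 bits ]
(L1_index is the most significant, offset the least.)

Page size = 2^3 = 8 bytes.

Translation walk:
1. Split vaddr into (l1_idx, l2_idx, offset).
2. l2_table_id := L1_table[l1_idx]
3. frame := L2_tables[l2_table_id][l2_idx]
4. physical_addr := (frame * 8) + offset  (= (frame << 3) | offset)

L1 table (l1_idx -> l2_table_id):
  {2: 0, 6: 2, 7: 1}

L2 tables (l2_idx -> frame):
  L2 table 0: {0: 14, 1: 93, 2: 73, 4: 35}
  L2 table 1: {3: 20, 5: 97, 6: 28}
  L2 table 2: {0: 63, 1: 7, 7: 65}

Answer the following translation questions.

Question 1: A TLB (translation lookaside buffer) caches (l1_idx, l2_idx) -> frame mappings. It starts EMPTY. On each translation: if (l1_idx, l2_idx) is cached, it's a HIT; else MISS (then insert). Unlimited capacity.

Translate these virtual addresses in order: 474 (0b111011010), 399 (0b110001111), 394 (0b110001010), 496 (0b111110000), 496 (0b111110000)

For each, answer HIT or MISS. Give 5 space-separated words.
Answer: MISS MISS HIT MISS HIT

Derivation:
vaddr=474: (7,3) not in TLB -> MISS, insert
vaddr=399: (6,1) not in TLB -> MISS, insert
vaddr=394: (6,1) in TLB -> HIT
vaddr=496: (7,6) not in TLB -> MISS, insert
vaddr=496: (7,6) in TLB -> HIT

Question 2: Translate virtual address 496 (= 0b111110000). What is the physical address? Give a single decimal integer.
Answer: 224

Derivation:
vaddr = 496 = 0b111110000
Split: l1_idx=7, l2_idx=6, offset=0
L1[7] = 1
L2[1][6] = 28
paddr = 28 * 8 + 0 = 224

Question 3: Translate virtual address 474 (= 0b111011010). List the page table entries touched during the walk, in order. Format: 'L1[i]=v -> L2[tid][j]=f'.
Answer: L1[7]=1 -> L2[1][3]=20

Derivation:
vaddr = 474 = 0b111011010
Split: l1_idx=7, l2_idx=3, offset=2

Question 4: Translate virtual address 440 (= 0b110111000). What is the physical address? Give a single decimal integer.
Answer: 520

Derivation:
vaddr = 440 = 0b110111000
Split: l1_idx=6, l2_idx=7, offset=0
L1[6] = 2
L2[2][7] = 65
paddr = 65 * 8 + 0 = 520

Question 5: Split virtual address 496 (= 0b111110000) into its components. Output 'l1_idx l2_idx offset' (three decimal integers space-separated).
vaddr = 496 = 0b111110000
  top 3 bits -> l1_idx = 7
  next 3 bits -> l2_idx = 6
  bottom 3 bits -> offset = 0

Answer: 7 6 0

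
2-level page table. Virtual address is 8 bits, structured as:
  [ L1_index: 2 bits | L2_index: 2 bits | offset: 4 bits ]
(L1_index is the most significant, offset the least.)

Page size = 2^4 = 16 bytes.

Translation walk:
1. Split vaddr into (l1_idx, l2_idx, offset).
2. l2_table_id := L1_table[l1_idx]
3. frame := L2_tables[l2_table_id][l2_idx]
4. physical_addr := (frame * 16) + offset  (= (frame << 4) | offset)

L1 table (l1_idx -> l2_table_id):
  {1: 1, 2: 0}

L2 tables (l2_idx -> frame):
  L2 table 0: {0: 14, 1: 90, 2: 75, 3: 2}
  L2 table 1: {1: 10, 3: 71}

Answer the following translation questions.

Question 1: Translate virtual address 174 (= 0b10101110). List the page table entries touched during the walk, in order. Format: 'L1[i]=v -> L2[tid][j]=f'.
vaddr = 174 = 0b10101110
Split: l1_idx=2, l2_idx=2, offset=14

Answer: L1[2]=0 -> L2[0][2]=75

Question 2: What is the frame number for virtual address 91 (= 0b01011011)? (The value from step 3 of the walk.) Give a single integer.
Answer: 10

Derivation:
vaddr = 91: l1_idx=1, l2_idx=1
L1[1] = 1; L2[1][1] = 10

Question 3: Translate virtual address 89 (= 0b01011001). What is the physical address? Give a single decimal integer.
Answer: 169

Derivation:
vaddr = 89 = 0b01011001
Split: l1_idx=1, l2_idx=1, offset=9
L1[1] = 1
L2[1][1] = 10
paddr = 10 * 16 + 9 = 169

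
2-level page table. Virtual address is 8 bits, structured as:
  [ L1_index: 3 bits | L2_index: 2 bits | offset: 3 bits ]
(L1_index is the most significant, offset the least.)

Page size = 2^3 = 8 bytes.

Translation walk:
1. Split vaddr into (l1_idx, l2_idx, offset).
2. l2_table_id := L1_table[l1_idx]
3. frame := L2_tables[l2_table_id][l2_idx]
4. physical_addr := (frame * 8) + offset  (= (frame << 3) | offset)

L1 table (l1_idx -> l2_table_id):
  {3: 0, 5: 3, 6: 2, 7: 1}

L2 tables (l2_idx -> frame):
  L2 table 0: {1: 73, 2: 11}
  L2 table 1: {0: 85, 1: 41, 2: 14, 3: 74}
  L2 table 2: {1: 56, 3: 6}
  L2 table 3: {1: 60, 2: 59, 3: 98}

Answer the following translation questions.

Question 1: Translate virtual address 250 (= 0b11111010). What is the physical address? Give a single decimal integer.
Answer: 594

Derivation:
vaddr = 250 = 0b11111010
Split: l1_idx=7, l2_idx=3, offset=2
L1[7] = 1
L2[1][3] = 74
paddr = 74 * 8 + 2 = 594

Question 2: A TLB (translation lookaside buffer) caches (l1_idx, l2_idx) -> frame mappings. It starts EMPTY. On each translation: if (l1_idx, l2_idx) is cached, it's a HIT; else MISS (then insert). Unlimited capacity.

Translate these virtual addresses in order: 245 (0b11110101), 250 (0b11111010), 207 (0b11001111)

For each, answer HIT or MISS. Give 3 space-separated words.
Answer: MISS MISS MISS

Derivation:
vaddr=245: (7,2) not in TLB -> MISS, insert
vaddr=250: (7,3) not in TLB -> MISS, insert
vaddr=207: (6,1) not in TLB -> MISS, insert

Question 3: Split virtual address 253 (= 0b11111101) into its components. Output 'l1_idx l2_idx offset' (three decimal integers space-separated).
vaddr = 253 = 0b11111101
  top 3 bits -> l1_idx = 7
  next 2 bits -> l2_idx = 3
  bottom 3 bits -> offset = 5

Answer: 7 3 5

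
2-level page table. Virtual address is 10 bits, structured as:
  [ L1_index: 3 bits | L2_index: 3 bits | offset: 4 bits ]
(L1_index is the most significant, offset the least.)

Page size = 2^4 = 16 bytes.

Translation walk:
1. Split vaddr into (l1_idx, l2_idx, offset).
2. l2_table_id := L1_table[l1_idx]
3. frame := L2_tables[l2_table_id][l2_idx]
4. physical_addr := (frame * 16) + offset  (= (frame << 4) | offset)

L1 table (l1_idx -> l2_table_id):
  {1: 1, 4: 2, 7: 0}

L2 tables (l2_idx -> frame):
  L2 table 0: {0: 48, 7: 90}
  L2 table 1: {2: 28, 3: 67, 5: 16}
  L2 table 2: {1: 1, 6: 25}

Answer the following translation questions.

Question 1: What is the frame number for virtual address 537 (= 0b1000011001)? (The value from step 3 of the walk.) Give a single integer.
vaddr = 537: l1_idx=4, l2_idx=1
L1[4] = 2; L2[2][1] = 1

Answer: 1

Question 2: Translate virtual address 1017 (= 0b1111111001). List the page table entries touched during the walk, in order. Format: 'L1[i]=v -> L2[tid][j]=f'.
Answer: L1[7]=0 -> L2[0][7]=90

Derivation:
vaddr = 1017 = 0b1111111001
Split: l1_idx=7, l2_idx=7, offset=9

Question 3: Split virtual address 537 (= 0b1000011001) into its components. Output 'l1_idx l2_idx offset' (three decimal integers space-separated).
Answer: 4 1 9

Derivation:
vaddr = 537 = 0b1000011001
  top 3 bits -> l1_idx = 4
  next 3 bits -> l2_idx = 1
  bottom 4 bits -> offset = 9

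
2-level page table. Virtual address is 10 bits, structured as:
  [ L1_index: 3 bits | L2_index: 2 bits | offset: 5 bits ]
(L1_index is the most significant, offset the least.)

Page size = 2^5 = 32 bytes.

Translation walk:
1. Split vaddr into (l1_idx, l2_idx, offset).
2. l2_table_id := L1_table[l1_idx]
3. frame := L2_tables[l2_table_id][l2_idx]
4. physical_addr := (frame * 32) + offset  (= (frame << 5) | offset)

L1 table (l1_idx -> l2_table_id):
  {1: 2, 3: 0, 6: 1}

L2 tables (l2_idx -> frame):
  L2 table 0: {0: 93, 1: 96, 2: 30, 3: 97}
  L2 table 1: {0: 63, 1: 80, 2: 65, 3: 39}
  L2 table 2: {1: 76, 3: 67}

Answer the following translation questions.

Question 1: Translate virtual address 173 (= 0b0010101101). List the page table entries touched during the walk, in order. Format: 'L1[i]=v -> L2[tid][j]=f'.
Answer: L1[1]=2 -> L2[2][1]=76

Derivation:
vaddr = 173 = 0b0010101101
Split: l1_idx=1, l2_idx=1, offset=13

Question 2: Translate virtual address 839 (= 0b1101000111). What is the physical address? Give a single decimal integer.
Answer: 2087

Derivation:
vaddr = 839 = 0b1101000111
Split: l1_idx=6, l2_idx=2, offset=7
L1[6] = 1
L2[1][2] = 65
paddr = 65 * 32 + 7 = 2087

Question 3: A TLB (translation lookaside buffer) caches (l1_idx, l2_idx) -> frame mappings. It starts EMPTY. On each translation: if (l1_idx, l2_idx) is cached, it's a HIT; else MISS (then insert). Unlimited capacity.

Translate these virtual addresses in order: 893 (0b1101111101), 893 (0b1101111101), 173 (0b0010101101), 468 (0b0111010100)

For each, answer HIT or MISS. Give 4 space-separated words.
vaddr=893: (6,3) not in TLB -> MISS, insert
vaddr=893: (6,3) in TLB -> HIT
vaddr=173: (1,1) not in TLB -> MISS, insert
vaddr=468: (3,2) not in TLB -> MISS, insert

Answer: MISS HIT MISS MISS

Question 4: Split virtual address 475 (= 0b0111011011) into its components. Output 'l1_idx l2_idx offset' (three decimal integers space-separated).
vaddr = 475 = 0b0111011011
  top 3 bits -> l1_idx = 3
  next 2 bits -> l2_idx = 2
  bottom 5 bits -> offset = 27

Answer: 3 2 27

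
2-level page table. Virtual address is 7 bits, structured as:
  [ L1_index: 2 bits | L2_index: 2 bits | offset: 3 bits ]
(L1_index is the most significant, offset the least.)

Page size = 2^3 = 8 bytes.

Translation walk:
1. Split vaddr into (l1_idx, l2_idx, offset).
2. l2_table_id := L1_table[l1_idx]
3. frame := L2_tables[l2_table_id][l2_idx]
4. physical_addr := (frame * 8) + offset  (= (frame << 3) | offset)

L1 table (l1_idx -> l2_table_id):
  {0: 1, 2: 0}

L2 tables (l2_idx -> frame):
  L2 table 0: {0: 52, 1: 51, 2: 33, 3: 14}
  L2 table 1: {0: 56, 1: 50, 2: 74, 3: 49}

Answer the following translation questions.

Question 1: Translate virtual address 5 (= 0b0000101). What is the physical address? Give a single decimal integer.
Answer: 453

Derivation:
vaddr = 5 = 0b0000101
Split: l1_idx=0, l2_idx=0, offset=5
L1[0] = 1
L2[1][0] = 56
paddr = 56 * 8 + 5 = 453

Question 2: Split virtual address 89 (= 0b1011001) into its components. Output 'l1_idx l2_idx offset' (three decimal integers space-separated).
Answer: 2 3 1

Derivation:
vaddr = 89 = 0b1011001
  top 2 bits -> l1_idx = 2
  next 2 bits -> l2_idx = 3
  bottom 3 bits -> offset = 1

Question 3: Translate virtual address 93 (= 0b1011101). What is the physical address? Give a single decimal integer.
vaddr = 93 = 0b1011101
Split: l1_idx=2, l2_idx=3, offset=5
L1[2] = 0
L2[0][3] = 14
paddr = 14 * 8 + 5 = 117

Answer: 117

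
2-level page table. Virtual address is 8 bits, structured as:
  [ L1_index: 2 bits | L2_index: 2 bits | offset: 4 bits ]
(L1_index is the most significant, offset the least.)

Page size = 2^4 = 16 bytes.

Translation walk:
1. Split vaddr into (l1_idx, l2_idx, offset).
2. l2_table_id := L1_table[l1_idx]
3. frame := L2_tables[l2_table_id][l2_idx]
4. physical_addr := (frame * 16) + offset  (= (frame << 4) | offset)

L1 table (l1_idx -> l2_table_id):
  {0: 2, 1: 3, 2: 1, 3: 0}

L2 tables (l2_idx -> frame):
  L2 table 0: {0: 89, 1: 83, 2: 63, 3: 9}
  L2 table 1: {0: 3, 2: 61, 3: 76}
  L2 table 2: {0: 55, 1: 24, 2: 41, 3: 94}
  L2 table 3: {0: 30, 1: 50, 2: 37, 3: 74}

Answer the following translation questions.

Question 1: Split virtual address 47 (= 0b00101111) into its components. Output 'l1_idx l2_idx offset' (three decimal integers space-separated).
vaddr = 47 = 0b00101111
  top 2 bits -> l1_idx = 0
  next 2 bits -> l2_idx = 2
  bottom 4 bits -> offset = 15

Answer: 0 2 15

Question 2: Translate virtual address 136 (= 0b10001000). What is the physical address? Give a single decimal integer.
vaddr = 136 = 0b10001000
Split: l1_idx=2, l2_idx=0, offset=8
L1[2] = 1
L2[1][0] = 3
paddr = 3 * 16 + 8 = 56

Answer: 56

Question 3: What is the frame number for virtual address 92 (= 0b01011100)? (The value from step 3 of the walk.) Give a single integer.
Answer: 50

Derivation:
vaddr = 92: l1_idx=1, l2_idx=1
L1[1] = 3; L2[3][1] = 50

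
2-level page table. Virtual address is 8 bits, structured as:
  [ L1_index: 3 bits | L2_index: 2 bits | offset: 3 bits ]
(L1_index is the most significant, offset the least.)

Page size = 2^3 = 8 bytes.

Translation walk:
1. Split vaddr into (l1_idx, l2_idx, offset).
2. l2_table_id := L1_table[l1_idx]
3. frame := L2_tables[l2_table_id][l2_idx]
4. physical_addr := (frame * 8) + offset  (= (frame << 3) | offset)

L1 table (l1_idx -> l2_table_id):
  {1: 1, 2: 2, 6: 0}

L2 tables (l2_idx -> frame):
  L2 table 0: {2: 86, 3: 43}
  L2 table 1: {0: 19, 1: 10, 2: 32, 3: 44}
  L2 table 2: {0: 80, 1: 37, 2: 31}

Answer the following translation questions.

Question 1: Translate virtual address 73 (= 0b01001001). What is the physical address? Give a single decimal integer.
vaddr = 73 = 0b01001001
Split: l1_idx=2, l2_idx=1, offset=1
L1[2] = 2
L2[2][1] = 37
paddr = 37 * 8 + 1 = 297

Answer: 297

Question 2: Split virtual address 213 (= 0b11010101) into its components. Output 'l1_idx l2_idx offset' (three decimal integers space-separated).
vaddr = 213 = 0b11010101
  top 3 bits -> l1_idx = 6
  next 2 bits -> l2_idx = 2
  bottom 3 bits -> offset = 5

Answer: 6 2 5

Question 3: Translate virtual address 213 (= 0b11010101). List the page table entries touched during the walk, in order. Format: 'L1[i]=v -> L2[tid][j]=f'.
vaddr = 213 = 0b11010101
Split: l1_idx=6, l2_idx=2, offset=5

Answer: L1[6]=0 -> L2[0][2]=86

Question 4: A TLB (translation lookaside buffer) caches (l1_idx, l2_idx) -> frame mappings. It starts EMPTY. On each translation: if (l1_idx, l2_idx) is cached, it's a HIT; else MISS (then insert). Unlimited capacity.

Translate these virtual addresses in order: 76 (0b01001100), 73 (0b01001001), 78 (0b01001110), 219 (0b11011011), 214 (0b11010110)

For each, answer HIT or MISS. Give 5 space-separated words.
vaddr=76: (2,1) not in TLB -> MISS, insert
vaddr=73: (2,1) in TLB -> HIT
vaddr=78: (2,1) in TLB -> HIT
vaddr=219: (6,3) not in TLB -> MISS, insert
vaddr=214: (6,2) not in TLB -> MISS, insert

Answer: MISS HIT HIT MISS MISS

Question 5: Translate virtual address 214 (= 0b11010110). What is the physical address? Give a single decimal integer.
Answer: 694

Derivation:
vaddr = 214 = 0b11010110
Split: l1_idx=6, l2_idx=2, offset=6
L1[6] = 0
L2[0][2] = 86
paddr = 86 * 8 + 6 = 694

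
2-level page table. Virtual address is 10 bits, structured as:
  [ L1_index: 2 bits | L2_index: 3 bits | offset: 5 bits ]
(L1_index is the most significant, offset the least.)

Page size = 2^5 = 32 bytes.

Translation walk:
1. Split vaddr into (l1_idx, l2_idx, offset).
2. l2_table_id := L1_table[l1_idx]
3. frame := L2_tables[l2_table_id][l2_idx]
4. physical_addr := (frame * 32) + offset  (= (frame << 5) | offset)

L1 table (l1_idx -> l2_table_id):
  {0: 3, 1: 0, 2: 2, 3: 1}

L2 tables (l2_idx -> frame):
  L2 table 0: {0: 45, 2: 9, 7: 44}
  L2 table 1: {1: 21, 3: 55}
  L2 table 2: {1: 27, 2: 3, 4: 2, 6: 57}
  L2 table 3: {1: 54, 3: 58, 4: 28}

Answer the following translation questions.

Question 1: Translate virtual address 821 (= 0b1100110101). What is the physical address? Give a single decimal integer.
Answer: 693

Derivation:
vaddr = 821 = 0b1100110101
Split: l1_idx=3, l2_idx=1, offset=21
L1[3] = 1
L2[1][1] = 21
paddr = 21 * 32 + 21 = 693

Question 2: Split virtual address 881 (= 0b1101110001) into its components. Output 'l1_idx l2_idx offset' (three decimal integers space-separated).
vaddr = 881 = 0b1101110001
  top 2 bits -> l1_idx = 3
  next 3 bits -> l2_idx = 3
  bottom 5 bits -> offset = 17

Answer: 3 3 17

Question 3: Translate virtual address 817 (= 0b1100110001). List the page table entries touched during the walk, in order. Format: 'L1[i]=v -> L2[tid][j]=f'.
Answer: L1[3]=1 -> L2[1][1]=21

Derivation:
vaddr = 817 = 0b1100110001
Split: l1_idx=3, l2_idx=1, offset=17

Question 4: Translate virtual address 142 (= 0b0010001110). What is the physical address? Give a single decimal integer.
Answer: 910

Derivation:
vaddr = 142 = 0b0010001110
Split: l1_idx=0, l2_idx=4, offset=14
L1[0] = 3
L2[3][4] = 28
paddr = 28 * 32 + 14 = 910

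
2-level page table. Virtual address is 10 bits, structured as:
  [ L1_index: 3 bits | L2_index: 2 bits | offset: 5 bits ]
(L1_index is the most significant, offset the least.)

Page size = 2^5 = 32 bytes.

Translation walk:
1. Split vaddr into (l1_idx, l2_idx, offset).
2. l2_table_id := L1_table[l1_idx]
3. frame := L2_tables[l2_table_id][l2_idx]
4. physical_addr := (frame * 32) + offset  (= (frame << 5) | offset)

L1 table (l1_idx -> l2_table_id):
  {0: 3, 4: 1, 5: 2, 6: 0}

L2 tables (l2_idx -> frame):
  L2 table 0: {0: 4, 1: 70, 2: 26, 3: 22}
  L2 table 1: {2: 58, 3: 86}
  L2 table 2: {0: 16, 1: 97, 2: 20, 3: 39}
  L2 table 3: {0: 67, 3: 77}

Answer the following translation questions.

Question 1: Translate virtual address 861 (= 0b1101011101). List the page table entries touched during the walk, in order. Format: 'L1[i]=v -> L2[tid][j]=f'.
vaddr = 861 = 0b1101011101
Split: l1_idx=6, l2_idx=2, offset=29

Answer: L1[6]=0 -> L2[0][2]=26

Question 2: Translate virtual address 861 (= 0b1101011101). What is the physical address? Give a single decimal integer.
vaddr = 861 = 0b1101011101
Split: l1_idx=6, l2_idx=2, offset=29
L1[6] = 0
L2[0][2] = 26
paddr = 26 * 32 + 29 = 861

Answer: 861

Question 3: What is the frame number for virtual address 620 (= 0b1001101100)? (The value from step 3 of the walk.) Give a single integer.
Answer: 86

Derivation:
vaddr = 620: l1_idx=4, l2_idx=3
L1[4] = 1; L2[1][3] = 86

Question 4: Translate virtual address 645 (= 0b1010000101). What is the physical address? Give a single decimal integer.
Answer: 517

Derivation:
vaddr = 645 = 0b1010000101
Split: l1_idx=5, l2_idx=0, offset=5
L1[5] = 2
L2[2][0] = 16
paddr = 16 * 32 + 5 = 517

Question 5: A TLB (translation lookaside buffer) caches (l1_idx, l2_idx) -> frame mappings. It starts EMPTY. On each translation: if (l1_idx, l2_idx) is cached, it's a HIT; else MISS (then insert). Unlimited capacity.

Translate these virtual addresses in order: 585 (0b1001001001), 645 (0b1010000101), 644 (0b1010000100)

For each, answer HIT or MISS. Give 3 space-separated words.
vaddr=585: (4,2) not in TLB -> MISS, insert
vaddr=645: (5,0) not in TLB -> MISS, insert
vaddr=644: (5,0) in TLB -> HIT

Answer: MISS MISS HIT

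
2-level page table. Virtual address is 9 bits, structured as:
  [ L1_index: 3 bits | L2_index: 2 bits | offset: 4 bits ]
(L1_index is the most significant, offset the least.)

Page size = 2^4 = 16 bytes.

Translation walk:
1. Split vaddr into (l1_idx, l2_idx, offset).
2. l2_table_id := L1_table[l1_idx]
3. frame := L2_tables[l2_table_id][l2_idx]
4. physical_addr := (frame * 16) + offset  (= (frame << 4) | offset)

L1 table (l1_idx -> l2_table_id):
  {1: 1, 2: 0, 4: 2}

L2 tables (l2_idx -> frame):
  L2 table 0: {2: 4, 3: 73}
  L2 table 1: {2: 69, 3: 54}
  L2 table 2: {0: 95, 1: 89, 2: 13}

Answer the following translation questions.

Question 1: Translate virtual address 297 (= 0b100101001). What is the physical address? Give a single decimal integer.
vaddr = 297 = 0b100101001
Split: l1_idx=4, l2_idx=2, offset=9
L1[4] = 2
L2[2][2] = 13
paddr = 13 * 16 + 9 = 217

Answer: 217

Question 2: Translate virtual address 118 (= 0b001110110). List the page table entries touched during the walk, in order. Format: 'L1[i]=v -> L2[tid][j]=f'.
Answer: L1[1]=1 -> L2[1][3]=54

Derivation:
vaddr = 118 = 0b001110110
Split: l1_idx=1, l2_idx=3, offset=6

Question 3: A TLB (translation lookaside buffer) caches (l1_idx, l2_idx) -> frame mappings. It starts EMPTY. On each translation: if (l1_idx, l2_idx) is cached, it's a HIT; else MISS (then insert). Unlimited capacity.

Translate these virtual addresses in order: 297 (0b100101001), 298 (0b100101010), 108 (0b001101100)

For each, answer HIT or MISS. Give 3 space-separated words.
Answer: MISS HIT MISS

Derivation:
vaddr=297: (4,2) not in TLB -> MISS, insert
vaddr=298: (4,2) in TLB -> HIT
vaddr=108: (1,2) not in TLB -> MISS, insert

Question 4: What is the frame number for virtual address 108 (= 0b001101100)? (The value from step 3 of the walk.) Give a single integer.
Answer: 69

Derivation:
vaddr = 108: l1_idx=1, l2_idx=2
L1[1] = 1; L2[1][2] = 69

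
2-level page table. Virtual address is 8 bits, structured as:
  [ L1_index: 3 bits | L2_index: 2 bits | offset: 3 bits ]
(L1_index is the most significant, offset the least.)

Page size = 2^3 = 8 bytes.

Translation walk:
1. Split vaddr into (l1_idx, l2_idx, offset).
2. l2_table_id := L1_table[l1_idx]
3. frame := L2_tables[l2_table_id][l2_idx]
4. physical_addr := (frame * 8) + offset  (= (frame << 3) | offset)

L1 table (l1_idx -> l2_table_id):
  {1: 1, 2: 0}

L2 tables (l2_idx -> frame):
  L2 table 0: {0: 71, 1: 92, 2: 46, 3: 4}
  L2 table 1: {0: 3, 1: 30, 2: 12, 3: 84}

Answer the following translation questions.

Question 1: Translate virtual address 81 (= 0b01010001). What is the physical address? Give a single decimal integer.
vaddr = 81 = 0b01010001
Split: l1_idx=2, l2_idx=2, offset=1
L1[2] = 0
L2[0][2] = 46
paddr = 46 * 8 + 1 = 369

Answer: 369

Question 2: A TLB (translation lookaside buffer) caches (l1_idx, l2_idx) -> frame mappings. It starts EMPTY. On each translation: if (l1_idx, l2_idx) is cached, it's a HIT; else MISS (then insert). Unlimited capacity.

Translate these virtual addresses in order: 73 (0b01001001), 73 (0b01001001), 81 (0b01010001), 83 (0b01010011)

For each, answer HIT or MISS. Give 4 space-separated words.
Answer: MISS HIT MISS HIT

Derivation:
vaddr=73: (2,1) not in TLB -> MISS, insert
vaddr=73: (2,1) in TLB -> HIT
vaddr=81: (2,2) not in TLB -> MISS, insert
vaddr=83: (2,2) in TLB -> HIT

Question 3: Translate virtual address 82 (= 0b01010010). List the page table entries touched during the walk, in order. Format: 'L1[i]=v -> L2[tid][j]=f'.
vaddr = 82 = 0b01010010
Split: l1_idx=2, l2_idx=2, offset=2

Answer: L1[2]=0 -> L2[0][2]=46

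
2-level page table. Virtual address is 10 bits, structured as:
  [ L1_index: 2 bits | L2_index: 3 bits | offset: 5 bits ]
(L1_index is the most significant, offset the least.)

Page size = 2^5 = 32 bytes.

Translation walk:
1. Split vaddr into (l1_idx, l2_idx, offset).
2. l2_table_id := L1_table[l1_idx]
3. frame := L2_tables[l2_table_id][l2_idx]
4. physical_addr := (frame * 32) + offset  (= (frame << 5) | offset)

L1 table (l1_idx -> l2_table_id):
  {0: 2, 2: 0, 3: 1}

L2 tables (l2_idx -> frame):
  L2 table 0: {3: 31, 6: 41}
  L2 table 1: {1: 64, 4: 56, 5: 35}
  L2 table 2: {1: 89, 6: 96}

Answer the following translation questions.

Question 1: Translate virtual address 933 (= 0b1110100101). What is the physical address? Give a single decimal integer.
Answer: 1125

Derivation:
vaddr = 933 = 0b1110100101
Split: l1_idx=3, l2_idx=5, offset=5
L1[3] = 1
L2[1][5] = 35
paddr = 35 * 32 + 5 = 1125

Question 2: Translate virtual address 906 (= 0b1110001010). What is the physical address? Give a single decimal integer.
Answer: 1802

Derivation:
vaddr = 906 = 0b1110001010
Split: l1_idx=3, l2_idx=4, offset=10
L1[3] = 1
L2[1][4] = 56
paddr = 56 * 32 + 10 = 1802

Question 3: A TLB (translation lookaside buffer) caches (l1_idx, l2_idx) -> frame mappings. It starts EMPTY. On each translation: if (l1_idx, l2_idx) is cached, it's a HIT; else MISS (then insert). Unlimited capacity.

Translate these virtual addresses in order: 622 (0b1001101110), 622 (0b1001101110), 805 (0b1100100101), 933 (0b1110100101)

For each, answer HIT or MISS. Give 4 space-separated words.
vaddr=622: (2,3) not in TLB -> MISS, insert
vaddr=622: (2,3) in TLB -> HIT
vaddr=805: (3,1) not in TLB -> MISS, insert
vaddr=933: (3,5) not in TLB -> MISS, insert

Answer: MISS HIT MISS MISS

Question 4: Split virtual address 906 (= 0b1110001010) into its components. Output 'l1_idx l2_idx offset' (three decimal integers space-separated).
Answer: 3 4 10

Derivation:
vaddr = 906 = 0b1110001010
  top 2 bits -> l1_idx = 3
  next 3 bits -> l2_idx = 4
  bottom 5 bits -> offset = 10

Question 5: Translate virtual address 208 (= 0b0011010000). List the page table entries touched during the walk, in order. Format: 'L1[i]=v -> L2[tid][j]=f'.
vaddr = 208 = 0b0011010000
Split: l1_idx=0, l2_idx=6, offset=16

Answer: L1[0]=2 -> L2[2][6]=96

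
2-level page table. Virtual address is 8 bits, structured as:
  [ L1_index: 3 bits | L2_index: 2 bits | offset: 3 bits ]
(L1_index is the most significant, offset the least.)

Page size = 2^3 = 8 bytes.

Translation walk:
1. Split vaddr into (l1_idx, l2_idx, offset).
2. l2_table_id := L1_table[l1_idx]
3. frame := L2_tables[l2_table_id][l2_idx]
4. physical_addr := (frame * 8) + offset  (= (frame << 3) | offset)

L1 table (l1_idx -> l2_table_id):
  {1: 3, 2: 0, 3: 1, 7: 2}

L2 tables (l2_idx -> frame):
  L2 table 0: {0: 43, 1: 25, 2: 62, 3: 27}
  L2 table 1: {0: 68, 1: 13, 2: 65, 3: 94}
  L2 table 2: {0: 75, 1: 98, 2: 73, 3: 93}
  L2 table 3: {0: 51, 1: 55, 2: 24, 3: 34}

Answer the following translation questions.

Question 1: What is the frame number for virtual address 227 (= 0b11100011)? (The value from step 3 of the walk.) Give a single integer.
Answer: 75

Derivation:
vaddr = 227: l1_idx=7, l2_idx=0
L1[7] = 2; L2[2][0] = 75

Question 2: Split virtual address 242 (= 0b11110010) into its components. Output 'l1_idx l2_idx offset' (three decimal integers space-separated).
Answer: 7 2 2

Derivation:
vaddr = 242 = 0b11110010
  top 3 bits -> l1_idx = 7
  next 2 bits -> l2_idx = 2
  bottom 3 bits -> offset = 2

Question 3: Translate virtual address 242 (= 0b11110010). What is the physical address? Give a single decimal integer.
Answer: 586

Derivation:
vaddr = 242 = 0b11110010
Split: l1_idx=7, l2_idx=2, offset=2
L1[7] = 2
L2[2][2] = 73
paddr = 73 * 8 + 2 = 586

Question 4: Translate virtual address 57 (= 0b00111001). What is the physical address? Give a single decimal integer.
vaddr = 57 = 0b00111001
Split: l1_idx=1, l2_idx=3, offset=1
L1[1] = 3
L2[3][3] = 34
paddr = 34 * 8 + 1 = 273

Answer: 273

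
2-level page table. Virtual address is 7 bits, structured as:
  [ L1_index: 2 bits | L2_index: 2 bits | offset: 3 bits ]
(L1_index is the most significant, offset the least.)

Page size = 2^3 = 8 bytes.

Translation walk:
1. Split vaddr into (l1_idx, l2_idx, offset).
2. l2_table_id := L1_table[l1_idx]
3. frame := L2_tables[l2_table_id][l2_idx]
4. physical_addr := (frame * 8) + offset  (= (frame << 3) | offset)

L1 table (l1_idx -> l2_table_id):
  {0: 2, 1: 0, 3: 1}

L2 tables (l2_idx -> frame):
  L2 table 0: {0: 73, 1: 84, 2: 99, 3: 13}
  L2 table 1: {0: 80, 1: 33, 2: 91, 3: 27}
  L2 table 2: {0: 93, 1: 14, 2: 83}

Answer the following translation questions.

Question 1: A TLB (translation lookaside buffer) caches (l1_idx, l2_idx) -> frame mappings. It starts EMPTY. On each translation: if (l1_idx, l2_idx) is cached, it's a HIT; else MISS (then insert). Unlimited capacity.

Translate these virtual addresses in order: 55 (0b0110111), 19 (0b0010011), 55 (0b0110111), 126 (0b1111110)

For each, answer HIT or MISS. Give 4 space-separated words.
vaddr=55: (1,2) not in TLB -> MISS, insert
vaddr=19: (0,2) not in TLB -> MISS, insert
vaddr=55: (1,2) in TLB -> HIT
vaddr=126: (3,3) not in TLB -> MISS, insert

Answer: MISS MISS HIT MISS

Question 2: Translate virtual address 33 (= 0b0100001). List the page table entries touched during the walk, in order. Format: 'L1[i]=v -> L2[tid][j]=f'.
Answer: L1[1]=0 -> L2[0][0]=73

Derivation:
vaddr = 33 = 0b0100001
Split: l1_idx=1, l2_idx=0, offset=1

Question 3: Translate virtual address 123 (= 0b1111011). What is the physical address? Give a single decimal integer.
Answer: 219

Derivation:
vaddr = 123 = 0b1111011
Split: l1_idx=3, l2_idx=3, offset=3
L1[3] = 1
L2[1][3] = 27
paddr = 27 * 8 + 3 = 219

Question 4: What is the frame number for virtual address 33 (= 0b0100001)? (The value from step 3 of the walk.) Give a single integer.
vaddr = 33: l1_idx=1, l2_idx=0
L1[1] = 0; L2[0][0] = 73

Answer: 73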